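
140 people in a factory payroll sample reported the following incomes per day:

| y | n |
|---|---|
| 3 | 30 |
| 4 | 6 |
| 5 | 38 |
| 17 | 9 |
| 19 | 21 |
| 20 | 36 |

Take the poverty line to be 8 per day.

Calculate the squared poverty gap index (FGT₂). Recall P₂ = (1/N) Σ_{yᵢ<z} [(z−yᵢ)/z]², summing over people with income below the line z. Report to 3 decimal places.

0.133

Below z: 30×3, 6×4, 38×5 (q = 74 of N = 140).
Gap ratios (z−y)/z: (8−3)/8 = 0.6250 (×30); (8−4)/8 = 0.5000 (×6); (8−5)/8 = 0.3750 (×38).
Squared: 0.3906 (×30); 0.2500 (×6); 0.1406 (×38).
Sum = 18.562500; P₂ = 18.562500 / 140 = 0.133.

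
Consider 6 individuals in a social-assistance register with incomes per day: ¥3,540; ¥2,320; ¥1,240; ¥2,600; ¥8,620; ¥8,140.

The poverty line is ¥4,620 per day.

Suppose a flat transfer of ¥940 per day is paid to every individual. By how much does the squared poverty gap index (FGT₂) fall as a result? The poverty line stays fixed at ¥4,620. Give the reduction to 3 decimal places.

0.101

Before: below the line — ¥1,240, ¥2,320, ¥2,600, ¥3,540; squared poverty gap index (FGT₂) = 0.17148.
After the ¥940 transfer: below the line — ¥2,180, ¥3,260, ¥3,540, ¥4,480; squared poverty gap index (FGT₂) = 0.07019.
Reduction = 0.17148 − 0.07019 = 0.101.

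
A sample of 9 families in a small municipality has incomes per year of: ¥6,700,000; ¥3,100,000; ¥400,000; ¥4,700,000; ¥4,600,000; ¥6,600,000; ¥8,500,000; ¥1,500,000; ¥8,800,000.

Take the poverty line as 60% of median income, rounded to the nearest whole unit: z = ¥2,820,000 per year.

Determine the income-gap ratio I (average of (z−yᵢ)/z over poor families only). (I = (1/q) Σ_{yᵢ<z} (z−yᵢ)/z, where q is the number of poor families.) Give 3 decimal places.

Incomes under z: ¥400,000, ¥1,500,000 (q = 2 of N = 9).
Shortfall ratios (z−y)/z: 0.8582, 0.4681; sum = 1.326241.
The income-gap ratio divides by q (the poor only): 1.326241 / 2 = 0.663.

0.663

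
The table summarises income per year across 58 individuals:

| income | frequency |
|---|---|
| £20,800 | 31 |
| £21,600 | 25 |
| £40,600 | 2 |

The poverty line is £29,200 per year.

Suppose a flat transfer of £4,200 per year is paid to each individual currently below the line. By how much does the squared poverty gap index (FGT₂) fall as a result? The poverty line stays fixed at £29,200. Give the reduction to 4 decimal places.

0.0565

Before: below the line — 31×£20,800, 25×£21,600; squared poverty gap index (FGT₂) = 0.073430.
After the £4,200 transfer: below the line — 31×£25,000, 25×£25,800; squared poverty gap index (FGT₂) = 0.016902.
Reduction = 0.073430 − 0.016902 = 0.0565.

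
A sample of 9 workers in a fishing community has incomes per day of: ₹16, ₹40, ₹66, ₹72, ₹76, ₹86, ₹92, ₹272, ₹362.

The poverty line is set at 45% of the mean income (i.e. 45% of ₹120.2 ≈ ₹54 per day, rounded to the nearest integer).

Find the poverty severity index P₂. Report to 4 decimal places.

0.0625

Poor units: ₹16, ₹40 (q = 2 of N = 9).
Relative gaps: (54−16)/54 = 0.7037; (54−40)/54 = 0.2593.
Squared: 0.4952; 0.0672.
Sum = 0.562414; P₂ = 0.562414 / 9 = 0.0625.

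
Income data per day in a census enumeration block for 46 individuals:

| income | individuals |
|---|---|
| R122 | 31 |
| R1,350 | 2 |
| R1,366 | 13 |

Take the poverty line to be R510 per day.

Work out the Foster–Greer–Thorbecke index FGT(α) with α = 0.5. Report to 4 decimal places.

0.5878

Below the line: 31×R122 (q = 31 of N = 46).
Normalized shortfalls: (510−122)/510 = 0.7608 (×31).
Raised to α = 0.5: 0.87223 (×31).
Sum = 27.039115; FGT(0.5) = 27.039115 / 46 = 0.5878.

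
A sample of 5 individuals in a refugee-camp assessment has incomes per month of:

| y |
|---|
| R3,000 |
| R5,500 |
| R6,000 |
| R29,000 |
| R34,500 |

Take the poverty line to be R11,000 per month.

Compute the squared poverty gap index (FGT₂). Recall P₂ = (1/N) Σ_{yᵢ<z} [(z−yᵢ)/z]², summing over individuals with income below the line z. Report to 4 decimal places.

0.1971

Below the line: R3,000, R5,500, R6,000 (q = 3 of N = 5).
Relative gaps: (11000−3000)/11000 = 0.7273; (11000−5500)/11000 = 0.5000; (11000−6000)/11000 = 0.4545.
Squared: 0.5289; 0.2500; 0.2066.
Sum = 0.985537; P₂ = 0.985537 / 5 = 0.1971.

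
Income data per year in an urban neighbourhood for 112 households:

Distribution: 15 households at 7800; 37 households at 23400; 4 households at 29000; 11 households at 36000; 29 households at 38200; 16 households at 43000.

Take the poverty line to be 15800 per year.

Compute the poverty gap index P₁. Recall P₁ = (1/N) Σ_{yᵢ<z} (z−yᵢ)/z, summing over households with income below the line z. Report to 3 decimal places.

Poor units: 15×7800 (q = 15 of N = 112).
Relative gaps: (15800−7800)/15800 = 0.5063 (×15).
Σ = 7.594937. Dividing by the full population N = 112 gives P₁ = 0.068.

0.068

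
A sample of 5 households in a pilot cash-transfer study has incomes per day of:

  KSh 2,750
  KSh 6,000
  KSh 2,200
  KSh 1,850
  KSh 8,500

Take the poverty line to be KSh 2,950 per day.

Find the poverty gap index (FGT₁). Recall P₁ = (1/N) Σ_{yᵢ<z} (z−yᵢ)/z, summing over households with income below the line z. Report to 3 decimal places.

Below the line: KSh 1,850, KSh 2,200, KSh 2,750 (q = 3 of N = 5).
Gap ratios (z−y)/z: (2950−1850)/2950 = 0.3729; (2950−2200)/2950 = 0.2542; (2950−2750)/2950 = 0.0678.
Σ = 0.694915. Dividing by the full population N = 5 gives P₁ = 0.139.

0.139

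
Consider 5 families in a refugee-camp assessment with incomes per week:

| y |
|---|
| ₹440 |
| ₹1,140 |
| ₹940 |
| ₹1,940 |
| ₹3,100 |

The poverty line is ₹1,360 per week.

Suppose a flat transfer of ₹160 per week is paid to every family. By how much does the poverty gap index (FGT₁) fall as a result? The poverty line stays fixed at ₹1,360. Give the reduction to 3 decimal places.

0.071

Before: below the line — ₹440, ₹940, ₹1,140; poverty gap index (FGT₁) = 0.22941.
After the ₹160 transfer: below the line — ₹600, ₹1,100, ₹1,300; poverty gap index (FGT₁) = 0.15882.
Reduction = 0.22941 − 0.15882 = 0.071.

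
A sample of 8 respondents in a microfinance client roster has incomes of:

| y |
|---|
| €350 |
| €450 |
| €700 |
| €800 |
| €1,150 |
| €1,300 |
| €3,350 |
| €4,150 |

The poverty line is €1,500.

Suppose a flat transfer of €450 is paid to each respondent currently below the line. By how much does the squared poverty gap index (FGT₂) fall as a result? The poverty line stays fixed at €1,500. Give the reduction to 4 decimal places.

Before: below the line — €350, €450, €700, €800, €1,150, €1,300; squared poverty gap index (FGT₂) = 0.206528.
After the €450 transfer: below the line — €800, €900, €1,150, €1,250; squared poverty gap index (FGT₂) = 0.057500.
Reduction = 0.206528 − 0.057500 = 0.1490.

0.1490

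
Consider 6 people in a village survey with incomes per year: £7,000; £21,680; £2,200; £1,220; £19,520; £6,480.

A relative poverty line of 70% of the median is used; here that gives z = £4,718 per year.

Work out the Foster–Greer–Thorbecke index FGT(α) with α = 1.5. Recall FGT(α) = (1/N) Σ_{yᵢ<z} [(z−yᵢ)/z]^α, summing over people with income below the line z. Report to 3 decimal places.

0.171

Below z: £1,220, £2,200 (q = 2 of N = 6).
Shortfall ratios: (4718−1220)/4718 = 0.7414; (4718−2200)/4718 = 0.5337.
Raised to α = 1.5: 0.63840; 0.38989.
Sum = 1.028294; FGT(1.5) = 1.028294 / 6 = 0.171.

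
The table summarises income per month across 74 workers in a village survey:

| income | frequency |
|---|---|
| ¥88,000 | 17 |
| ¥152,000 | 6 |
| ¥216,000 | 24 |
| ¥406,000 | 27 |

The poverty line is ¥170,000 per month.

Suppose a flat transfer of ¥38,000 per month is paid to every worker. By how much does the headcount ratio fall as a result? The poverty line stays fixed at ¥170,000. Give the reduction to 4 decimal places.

Before: below the line — 17×¥88,000, 6×¥152,000; headcount ratio = 0.310811.
After the ¥38,000 transfer: below the line — 17×¥126,000; headcount ratio = 0.229730.
Reduction = 0.310811 − 0.229730 = 0.0811.

0.0811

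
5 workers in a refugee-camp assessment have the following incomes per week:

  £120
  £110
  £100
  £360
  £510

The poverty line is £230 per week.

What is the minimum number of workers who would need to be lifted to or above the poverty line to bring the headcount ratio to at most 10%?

Currently q = 3 of N = 5 are below the line (H = 0.600).
A headcount ratio of at most 10% allows at most ⌊0.10 × 5⌋ = 0 poor workers.
So at least 3 − 0 = 3 must be lifted.

3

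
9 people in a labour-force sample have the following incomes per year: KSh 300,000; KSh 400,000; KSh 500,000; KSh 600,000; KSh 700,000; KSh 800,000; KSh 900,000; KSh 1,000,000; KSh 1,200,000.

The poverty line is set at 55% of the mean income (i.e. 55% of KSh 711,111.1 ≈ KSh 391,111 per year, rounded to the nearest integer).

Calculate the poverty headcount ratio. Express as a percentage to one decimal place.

11.1%

1 of the 9 people have income below KSh 391,111.
H = 1/9 = 11.1%.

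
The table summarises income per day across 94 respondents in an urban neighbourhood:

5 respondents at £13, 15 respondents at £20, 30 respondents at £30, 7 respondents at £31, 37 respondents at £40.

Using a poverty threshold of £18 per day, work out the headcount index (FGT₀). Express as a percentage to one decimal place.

5 of the 94 respondents have income below £18.
H = 5/94 = 5.3%.

5.3%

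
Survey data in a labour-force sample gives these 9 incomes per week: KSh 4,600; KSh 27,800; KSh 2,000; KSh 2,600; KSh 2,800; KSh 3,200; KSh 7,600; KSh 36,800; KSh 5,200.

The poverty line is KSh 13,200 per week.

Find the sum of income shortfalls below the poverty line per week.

KSh 64,400

Below the line: KSh 2,000, KSh 2,600, KSh 2,800, KSh 3,200, KSh 4,600, KSh 5,200, KSh 7,600 (q = 7 of N = 9).
Individual gaps: 13200−2000 = 11200; 13200−2600 = 10600; 13200−2800 = 10400; 13200−3200 = 10000; 13200−4600 = 8600; 13200−5200 = 8000; 13200−7600 = 5600.
Aggregate gap = KSh 64,400.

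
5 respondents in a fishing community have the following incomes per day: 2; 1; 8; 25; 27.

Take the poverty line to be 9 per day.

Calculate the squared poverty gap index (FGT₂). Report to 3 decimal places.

0.281

Poor units: 1, 2, 8 (q = 3 of N = 5).
Gap ratios (z−y)/z: (9−1)/9 = 0.8889; (9−2)/9 = 0.7778; (9−8)/9 = 0.1111.
Squared: 0.7901; 0.6049; 0.0123.
Sum = 1.407407; P₂ = 1.407407 / 5 = 0.281.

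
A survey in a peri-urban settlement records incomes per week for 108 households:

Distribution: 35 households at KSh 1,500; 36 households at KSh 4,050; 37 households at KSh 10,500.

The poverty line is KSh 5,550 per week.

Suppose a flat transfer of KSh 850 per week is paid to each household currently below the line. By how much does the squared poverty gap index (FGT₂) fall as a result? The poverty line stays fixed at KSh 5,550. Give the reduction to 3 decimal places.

Before: below the line — 35×KSh 1,500, 36×KSh 4,050; squared poverty gap index (FGT₂) = 0.19692.
After the KSh 850 transfer: below the line — 35×KSh 2,350, 36×KSh 4,900; squared poverty gap index (FGT₂) = 0.11231.
Reduction = 0.19692 − 0.11231 = 0.085.

0.085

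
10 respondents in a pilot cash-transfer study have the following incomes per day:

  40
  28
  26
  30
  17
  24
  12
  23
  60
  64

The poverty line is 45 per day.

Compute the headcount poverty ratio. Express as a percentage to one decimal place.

8 of the 10 respondents have income below 45.
H = 8/10 = 80.0%.

80.0%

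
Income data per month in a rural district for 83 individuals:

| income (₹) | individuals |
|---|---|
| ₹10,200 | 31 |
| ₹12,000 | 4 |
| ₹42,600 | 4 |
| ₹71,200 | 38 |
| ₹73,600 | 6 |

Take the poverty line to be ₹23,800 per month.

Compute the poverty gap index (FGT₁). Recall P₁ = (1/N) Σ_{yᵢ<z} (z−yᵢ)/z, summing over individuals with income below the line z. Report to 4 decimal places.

0.2373

Below the line: 31×₹10,200, 4×₹12,000 (q = 35 of N = 83).
Gap ratios (z−y)/z: (23800−10200)/23800 = 0.5714 (×31); (23800−12000)/23800 = 0.4958 (×4).
Sum of shortfalls = 19.697479; P₁ averages over all N: 19.697479 / 83 = 0.2373.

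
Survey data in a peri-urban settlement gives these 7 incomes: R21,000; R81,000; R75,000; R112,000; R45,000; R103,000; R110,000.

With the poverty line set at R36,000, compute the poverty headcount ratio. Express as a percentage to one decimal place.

14.3%

1 of the 7 people have income below R36,000.
H = 1/7 = 14.3%.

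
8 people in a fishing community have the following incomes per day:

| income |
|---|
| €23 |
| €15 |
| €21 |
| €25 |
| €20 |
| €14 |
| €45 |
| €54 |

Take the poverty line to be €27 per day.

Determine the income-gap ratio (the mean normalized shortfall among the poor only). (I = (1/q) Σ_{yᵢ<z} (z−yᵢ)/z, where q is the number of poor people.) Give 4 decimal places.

Below z: €14, €15, €20, €21, €23, €25 (q = 6 of N = 8).
Relative gaps: 0.4815, 0.4444, 0.2593, 0.2222, 0.1481, 0.0741; sum = 1.629630.
The income-gap ratio divides by q (the poor only): 1.629630 / 6 = 0.2716.

0.2716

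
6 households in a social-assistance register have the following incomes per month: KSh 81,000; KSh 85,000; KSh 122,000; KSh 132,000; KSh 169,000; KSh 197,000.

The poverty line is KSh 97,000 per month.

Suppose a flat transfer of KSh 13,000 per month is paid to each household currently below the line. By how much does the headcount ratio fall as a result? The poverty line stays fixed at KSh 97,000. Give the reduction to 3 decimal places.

Before: below the line — KSh 81,000, KSh 85,000; headcount ratio = 0.33333.
After the KSh 13,000 transfer: below the line — KSh 94,000; headcount ratio = 0.16667.
Reduction = 0.33333 − 0.16667 = 0.167.

0.167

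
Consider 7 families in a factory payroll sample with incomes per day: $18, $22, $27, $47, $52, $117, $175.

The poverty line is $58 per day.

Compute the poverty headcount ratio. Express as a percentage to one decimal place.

71.4%

5 of the 7 families have income below $58.
H = 5/7 = 71.4%.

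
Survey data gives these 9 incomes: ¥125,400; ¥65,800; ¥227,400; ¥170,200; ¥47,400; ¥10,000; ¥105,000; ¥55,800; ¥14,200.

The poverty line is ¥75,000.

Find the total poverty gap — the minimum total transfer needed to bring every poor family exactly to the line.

¥181,800

Below the line: ¥10,000, ¥14,200, ¥47,400, ¥55,800, ¥65,800 (q = 5 of N = 9).
Individual gaps: 75000−10000 = 65000; 75000−14200 = 60800; 75000−47400 = 27600; 75000−55800 = 19200; 75000−65800 = 9200.
Aggregate gap = ¥181,800.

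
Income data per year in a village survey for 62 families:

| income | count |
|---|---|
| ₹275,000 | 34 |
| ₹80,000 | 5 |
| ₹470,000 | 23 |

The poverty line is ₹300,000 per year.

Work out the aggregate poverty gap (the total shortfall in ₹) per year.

Poor units: 5×₹80,000, 34×₹275,000 (q = 39 of N = 62).
Individual gaps: 5×(300000−80000) = 1100000; 34×(300000−275000) = 850000.
Aggregate gap = ₹1,950,000.

₹1,950,000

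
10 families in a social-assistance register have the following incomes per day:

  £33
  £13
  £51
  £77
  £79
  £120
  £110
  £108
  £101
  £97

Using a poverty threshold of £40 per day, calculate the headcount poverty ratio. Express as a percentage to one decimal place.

20.0%

2 of the 10 families have income below £40.
H = 2/10 = 20.0%.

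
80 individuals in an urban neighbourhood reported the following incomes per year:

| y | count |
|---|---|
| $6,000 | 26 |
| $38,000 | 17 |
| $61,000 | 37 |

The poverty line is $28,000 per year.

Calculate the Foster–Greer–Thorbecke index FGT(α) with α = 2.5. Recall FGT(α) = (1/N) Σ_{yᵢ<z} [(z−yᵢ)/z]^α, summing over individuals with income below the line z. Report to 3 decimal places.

0.178

Below z: 26×$6,000 (q = 26 of N = 80).
Shortfall ratios: (28000−6000)/28000 = 0.7857 (×26).
Raised to α = 2.5: 0.54722 (×26).
Sum = 14.227709; FGT(2.5) = 14.227709 / 80 = 0.178.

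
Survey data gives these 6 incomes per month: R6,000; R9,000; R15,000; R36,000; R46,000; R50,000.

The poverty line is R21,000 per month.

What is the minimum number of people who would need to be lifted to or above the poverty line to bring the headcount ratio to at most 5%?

Currently q = 3 of N = 6 are below the line (H = 0.500).
A headcount ratio of at most 5% allows at most ⌊0.05 × 6⌋ = 0 poor people.
So at least 3 − 0 = 3 must be lifted.

3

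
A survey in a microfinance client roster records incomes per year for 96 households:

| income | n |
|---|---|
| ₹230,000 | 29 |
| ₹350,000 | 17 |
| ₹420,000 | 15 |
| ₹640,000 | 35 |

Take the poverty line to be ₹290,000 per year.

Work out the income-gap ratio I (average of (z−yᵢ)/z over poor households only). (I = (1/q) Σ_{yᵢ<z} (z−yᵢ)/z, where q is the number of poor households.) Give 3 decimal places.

0.207

Poor units: 29×₹230,000 (q = 29 of N = 96).
Relative gaps: 0.2069 (×29); sum = 6.000000.
I averages over the q = 29 poor units only: 6.000000 / 29 = 0.207.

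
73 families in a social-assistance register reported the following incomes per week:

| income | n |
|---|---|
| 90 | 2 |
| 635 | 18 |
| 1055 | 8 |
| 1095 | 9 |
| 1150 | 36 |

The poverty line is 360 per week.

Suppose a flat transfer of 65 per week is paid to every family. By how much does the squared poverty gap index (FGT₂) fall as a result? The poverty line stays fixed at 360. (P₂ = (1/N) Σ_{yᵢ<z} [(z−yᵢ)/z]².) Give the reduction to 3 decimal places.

0.007

Before: below the line — 2×90; squared poverty gap index (FGT₂) = 0.01541.
After the 65 transfer: below the line — 2×155; squared poverty gap index (FGT₂) = 0.00888.
Reduction = 0.01541 − 0.00888 = 0.007.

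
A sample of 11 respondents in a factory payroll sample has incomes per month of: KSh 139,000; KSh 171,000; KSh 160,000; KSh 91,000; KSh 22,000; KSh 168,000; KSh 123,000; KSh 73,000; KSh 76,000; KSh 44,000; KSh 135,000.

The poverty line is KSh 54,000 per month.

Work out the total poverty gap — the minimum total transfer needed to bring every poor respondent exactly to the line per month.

Incomes under z: KSh 22,000, KSh 44,000 (q = 2 of N = 11).
Individual gaps: 54000−22000 = 32000; 54000−44000 = 10000.
Aggregate gap = KSh 42,000.

KSh 42,000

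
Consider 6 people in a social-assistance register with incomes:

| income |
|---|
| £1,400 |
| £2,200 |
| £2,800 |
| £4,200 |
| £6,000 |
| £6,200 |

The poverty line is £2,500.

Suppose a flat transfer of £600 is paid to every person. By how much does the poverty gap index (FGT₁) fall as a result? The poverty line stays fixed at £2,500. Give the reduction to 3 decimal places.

Before: below the line — £1,400, £2,200; poverty gap index (FGT₁) = 0.09333.
After the £600 transfer: below the line — £2,000; poverty gap index (FGT₁) = 0.03333.
Reduction = 0.09333 − 0.03333 = 0.060.

0.060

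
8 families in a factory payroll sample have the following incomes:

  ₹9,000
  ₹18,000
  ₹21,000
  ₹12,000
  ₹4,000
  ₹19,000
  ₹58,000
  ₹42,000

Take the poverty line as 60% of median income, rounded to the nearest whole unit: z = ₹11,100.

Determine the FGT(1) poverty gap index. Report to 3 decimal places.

0.104

Below the line: ₹4,000, ₹9,000 (q = 2 of N = 8).
Gap ratios (z−y)/z: (11100−4000)/11100 = 0.6396; (11100−9000)/11100 = 0.1892.
Sum of shortfalls = 0.828829; P₁ averages over all N: 0.828829 / 8 = 0.104.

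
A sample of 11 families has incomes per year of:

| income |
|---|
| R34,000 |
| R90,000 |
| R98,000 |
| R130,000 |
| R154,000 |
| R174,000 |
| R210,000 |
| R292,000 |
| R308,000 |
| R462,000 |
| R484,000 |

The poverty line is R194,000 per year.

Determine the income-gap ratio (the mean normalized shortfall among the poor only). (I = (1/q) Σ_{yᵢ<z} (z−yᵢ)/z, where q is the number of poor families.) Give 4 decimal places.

0.4158

Below z: R34,000, R90,000, R98,000, R130,000, R154,000, R174,000 (q = 6 of N = 11).
Relative gaps: 0.8247, 0.5361, 0.4948, 0.3299, 0.2062, 0.1031; sum = 2.494845.
I averages over the q = 6 poor units only: 2.494845 / 6 = 0.4158.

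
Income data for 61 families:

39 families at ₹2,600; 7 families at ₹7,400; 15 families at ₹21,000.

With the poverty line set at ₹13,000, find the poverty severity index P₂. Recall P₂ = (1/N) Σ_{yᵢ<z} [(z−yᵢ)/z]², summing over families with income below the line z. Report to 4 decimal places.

0.4305

Below the line: 39×₹2,600, 7×₹7,400 (q = 46 of N = 61).
Gap ratios (z−y)/z: (13000−2600)/13000 = 0.8000 (×39); (13000−7400)/13000 = 0.4308 (×7).
Squared: 0.6400 (×39); 0.1856 (×7).
Sum = 26.258935; P₂ = 26.258935 / 61 = 0.4305.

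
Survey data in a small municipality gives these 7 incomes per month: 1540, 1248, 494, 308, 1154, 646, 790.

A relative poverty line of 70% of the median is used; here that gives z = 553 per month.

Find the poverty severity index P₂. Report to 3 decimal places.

0.030

Below z: 308, 494 (q = 2 of N = 7).
Normalized shortfalls: (553−308)/553 = 0.4430; (553−494)/553 = 0.1067.
Squared: 0.1963; 0.0114.
Sum = 0.207666; P₂ = 0.207666 / 7 = 0.030.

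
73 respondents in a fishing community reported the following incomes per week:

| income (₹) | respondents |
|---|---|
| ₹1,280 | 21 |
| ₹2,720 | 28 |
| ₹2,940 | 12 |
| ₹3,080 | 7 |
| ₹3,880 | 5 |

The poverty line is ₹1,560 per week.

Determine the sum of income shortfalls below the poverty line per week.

Below z: 21×₹1,280 (q = 21 of N = 73).
Individual gaps: 21×(1560−1280) = 5880.
Aggregate gap = ₹5,880.

₹5,880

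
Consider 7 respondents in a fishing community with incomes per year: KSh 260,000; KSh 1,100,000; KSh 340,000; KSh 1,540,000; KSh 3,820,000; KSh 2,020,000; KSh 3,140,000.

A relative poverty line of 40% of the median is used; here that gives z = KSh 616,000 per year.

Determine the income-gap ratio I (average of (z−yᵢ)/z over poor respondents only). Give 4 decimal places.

0.5130

Incomes under z: KSh 260,000, KSh 340,000 (q = 2 of N = 7).
Shortfall ratios (z−y)/z: 0.5779, 0.4481; sum = 1.025974.
The income-gap ratio divides by q (the poor only): 1.025974 / 2 = 0.5130.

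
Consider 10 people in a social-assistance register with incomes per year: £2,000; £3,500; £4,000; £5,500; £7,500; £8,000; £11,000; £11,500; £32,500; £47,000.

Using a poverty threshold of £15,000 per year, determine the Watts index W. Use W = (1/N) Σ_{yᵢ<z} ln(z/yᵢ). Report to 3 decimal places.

Below the line: £2,000, £3,500, £4,000, £5,500, £7,500, £8,000, £11,000, £11,500 (q = 8 of N = 10).
ln(z/y) terms: ln(15000/2000) = 2.0149; ln(15000/3500) = 1.4553; ln(15000/4000) = 1.3218; ln(15000/5500) = 1.0033; ln(15000/7500) = 0.6931; ln(15000/8000) = 0.6286; ln(15000/11000) = 0.3102; ln(15000/11500) = 0.2657.
W = 7.692862 / 10 = 0.769.

0.769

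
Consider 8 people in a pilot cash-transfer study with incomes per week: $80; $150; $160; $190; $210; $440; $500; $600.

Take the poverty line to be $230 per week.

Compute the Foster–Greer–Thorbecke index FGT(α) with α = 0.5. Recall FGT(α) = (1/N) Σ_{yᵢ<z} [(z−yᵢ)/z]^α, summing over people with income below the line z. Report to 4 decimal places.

Below z: $80, $150, $160, $190, $210 (q = 5 of N = 8).
Shortfall ratios: (230−80)/230 = 0.6522; (230−150)/230 = 0.3478; (230−160)/230 = 0.3043; (230−190)/230 = 0.1739; (230−210)/230 = 0.0870.
Raised to α = 0.5: 0.80757; 0.58977; 0.55168; 0.41703; 0.29488.
Sum = 2.660931; FGT(0.5) = 2.660931 / 8 = 0.3326.

0.3326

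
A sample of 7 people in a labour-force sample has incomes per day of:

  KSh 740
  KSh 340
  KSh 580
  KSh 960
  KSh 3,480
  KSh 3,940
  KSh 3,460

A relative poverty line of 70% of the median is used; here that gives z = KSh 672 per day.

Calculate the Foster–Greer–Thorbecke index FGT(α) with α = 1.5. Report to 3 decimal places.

0.057

Poor units: KSh 340, KSh 580 (q = 2 of N = 7).
Shortfall ratios: (672−340)/672 = 0.4940; (672−580)/672 = 0.1369.
Raised to α = 1.5: 0.34726; 0.05066.
Sum = 0.397914; FGT(1.5) = 0.397914 / 7 = 0.057.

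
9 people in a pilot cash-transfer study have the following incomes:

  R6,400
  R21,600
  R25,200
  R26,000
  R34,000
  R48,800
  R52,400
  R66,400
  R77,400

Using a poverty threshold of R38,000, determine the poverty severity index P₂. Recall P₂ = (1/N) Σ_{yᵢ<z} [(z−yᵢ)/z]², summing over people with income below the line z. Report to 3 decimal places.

0.122

Below the line: R6,400, R21,600, R25,200, R26,000, R34,000 (q = 5 of N = 9).
Normalized shortfalls: (38000−6400)/38000 = 0.8316; (38000−21600)/38000 = 0.4316; (38000−25200)/38000 = 0.3368; (38000−26000)/38000 = 0.3158; (38000−34000)/38000 = 0.1053.
Squared: 0.6915; 0.1863; 0.1135; 0.0997; 0.0111.
Sum = 1.102050; P₂ = 1.102050 / 9 = 0.122.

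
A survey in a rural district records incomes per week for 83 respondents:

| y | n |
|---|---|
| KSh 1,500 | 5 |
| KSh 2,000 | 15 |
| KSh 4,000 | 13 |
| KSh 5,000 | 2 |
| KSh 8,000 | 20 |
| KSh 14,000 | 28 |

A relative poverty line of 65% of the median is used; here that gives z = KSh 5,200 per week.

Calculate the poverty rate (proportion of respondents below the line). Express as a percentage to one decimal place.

42.2%

35 of the 83 respondents have income below KSh 5,200.
H = 35/83 = 42.2%.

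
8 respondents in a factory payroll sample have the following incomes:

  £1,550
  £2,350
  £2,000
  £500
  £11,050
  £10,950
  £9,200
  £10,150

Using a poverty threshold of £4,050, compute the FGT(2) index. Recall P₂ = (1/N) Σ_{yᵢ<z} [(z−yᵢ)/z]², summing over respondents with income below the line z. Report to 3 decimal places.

0.198

Below the line: £500, £1,550, £2,000, £2,350 (q = 4 of N = 8).
Normalized shortfalls: (4050−500)/4050 = 0.8765; (4050−1550)/4050 = 0.6173; (4050−2000)/4050 = 0.5062; (4050−2350)/4050 = 0.4198.
Squared: 0.7683; 0.3810; 0.2562; 0.1762.
Sum = 1.581771; P₂ = 1.581771 / 8 = 0.198.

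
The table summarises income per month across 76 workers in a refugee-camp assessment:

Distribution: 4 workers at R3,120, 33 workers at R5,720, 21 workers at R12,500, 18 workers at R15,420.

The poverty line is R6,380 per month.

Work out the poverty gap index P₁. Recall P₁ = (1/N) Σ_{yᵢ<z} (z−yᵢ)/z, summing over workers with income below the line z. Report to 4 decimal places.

Incomes under z: 4×R3,120, 33×R5,720 (q = 37 of N = 76).
Shortfall ratios: (6380−3120)/6380 = 0.5110 (×4); (6380−5720)/6380 = 0.1034 (×33).
Σ = 5.457680. Dividing by the full population N = 76 gives P₁ = 0.0718.

0.0718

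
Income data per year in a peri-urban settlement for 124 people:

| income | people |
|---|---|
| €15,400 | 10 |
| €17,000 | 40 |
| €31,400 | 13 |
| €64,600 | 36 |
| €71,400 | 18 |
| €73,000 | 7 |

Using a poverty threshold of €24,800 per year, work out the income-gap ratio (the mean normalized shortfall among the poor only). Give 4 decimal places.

0.3274

Incomes under z: 10×€15,400, 40×€17,000 (q = 50 of N = 124).
Shortfall ratios (z−y)/z: 0.3790 (×10), 0.3145 (×40); sum = 16.370968.
The income-gap ratio divides by q (the poor only): 16.370968 / 50 = 0.3274.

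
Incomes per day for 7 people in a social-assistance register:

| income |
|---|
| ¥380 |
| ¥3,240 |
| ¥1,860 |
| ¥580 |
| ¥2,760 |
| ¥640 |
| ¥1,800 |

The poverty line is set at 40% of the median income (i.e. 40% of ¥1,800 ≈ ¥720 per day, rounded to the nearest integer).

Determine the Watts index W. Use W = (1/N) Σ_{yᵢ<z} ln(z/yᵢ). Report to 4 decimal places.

0.1390

Below the line: ¥380, ¥580, ¥640 (q = 3 of N = 7).
Log gaps: ln(720/380) = 0.6391; ln(720/580) = 0.2162; ln(720/640) = 0.1178.
W = 0.973086 / 7 = 0.1390.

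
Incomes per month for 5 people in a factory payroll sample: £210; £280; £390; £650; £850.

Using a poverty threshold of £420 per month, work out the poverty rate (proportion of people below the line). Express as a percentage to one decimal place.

3 of the 5 people have income below £420.
H = 3/5 = 60.0%.

60.0%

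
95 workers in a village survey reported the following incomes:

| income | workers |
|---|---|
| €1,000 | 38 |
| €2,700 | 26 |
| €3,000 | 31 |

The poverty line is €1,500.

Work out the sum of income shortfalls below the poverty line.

Poor units: 38×€1,000 (q = 38 of N = 95).
Individual gaps: 38×(1500−1000) = 19000.
Aggregate gap = €19,000.

€19,000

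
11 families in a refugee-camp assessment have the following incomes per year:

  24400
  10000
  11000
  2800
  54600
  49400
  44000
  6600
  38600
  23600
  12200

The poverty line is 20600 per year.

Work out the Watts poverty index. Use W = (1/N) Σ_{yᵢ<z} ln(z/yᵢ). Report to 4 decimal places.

0.4553

Below z: 2800, 6600, 10000, 11000, 12200 (q = 5 of N = 11).
Log shortfalls: ln(20600/2800) = 1.9957; ln(20600/6600) = 1.1382; ln(20600/10000) = 0.7227; ln(20600/11000) = 0.6274; ln(20600/12200) = 0.5239.
W = 5.007850 / 11 = 0.4553.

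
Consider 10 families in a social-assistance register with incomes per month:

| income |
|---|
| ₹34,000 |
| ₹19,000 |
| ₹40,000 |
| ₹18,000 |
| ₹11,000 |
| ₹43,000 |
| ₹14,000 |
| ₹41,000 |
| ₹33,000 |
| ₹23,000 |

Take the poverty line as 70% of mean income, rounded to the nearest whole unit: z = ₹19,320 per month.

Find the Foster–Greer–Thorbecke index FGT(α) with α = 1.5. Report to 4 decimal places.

0.0447

Below z: ₹11,000, ₹14,000, ₹18,000, ₹19,000 (q = 4 of N = 10).
Shortfall ratios: (19320−11000)/19320 = 0.4306; (19320−14000)/19320 = 0.2754; (19320−18000)/19320 = 0.0683; (19320−19000)/19320 = 0.0166.
Raised to α = 1.5: 0.28260; 0.14450; 0.01786; 0.00213.
Sum = 0.447088; FGT(1.5) = 0.447088 / 10 = 0.0447.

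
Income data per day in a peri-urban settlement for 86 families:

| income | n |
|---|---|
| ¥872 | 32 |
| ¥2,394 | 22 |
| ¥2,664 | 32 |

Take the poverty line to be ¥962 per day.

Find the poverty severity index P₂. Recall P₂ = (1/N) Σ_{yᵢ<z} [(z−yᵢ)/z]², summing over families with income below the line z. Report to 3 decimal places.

0.003

Below z: 32×¥872 (q = 32 of N = 86).
Relative gaps: (962−872)/962 = 0.0936 (×32).
Squared: 0.0088 (×32).
Sum = 0.280082; P₂ = 0.280082 / 86 = 0.003.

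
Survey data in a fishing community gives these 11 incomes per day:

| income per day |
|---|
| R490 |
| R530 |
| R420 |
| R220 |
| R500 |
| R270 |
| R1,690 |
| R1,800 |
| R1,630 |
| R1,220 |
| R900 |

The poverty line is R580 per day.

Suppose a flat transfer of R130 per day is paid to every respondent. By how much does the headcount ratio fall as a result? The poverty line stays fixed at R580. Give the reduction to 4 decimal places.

Before: below the line — R220, R270, R420, R490, R500, R530; headcount ratio = 0.545455.
After the R130 transfer: below the line — R350, R400, R550; headcount ratio = 0.272727.
Reduction = 0.545455 − 0.272727 = 0.2727.

0.2727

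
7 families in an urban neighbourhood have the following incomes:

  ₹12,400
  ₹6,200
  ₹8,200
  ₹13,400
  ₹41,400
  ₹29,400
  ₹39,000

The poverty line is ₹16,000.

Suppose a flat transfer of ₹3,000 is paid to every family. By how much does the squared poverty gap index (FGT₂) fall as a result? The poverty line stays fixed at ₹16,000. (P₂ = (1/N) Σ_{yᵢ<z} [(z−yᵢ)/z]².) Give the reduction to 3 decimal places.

0.060

Before: below the line — ₹6,200, ₹8,200, ₹12,400, ₹13,400; squared poverty gap index (FGT₂) = 0.09855.
After the ₹3,000 transfer: below the line — ₹9,200, ₹11,200, ₹15,400; squared poverty gap index (FGT₂) = 0.03886.
Reduction = 0.09855 − 0.03886 = 0.060.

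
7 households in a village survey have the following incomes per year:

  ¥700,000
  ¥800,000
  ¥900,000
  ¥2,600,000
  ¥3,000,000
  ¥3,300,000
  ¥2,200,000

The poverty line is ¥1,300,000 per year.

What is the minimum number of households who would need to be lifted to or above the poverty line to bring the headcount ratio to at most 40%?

Currently q = 3 of N = 7 are below the line (H = 0.429).
A headcount ratio of at most 40% allows at most ⌊0.40 × 7⌋ = 2 poor households.
So at least 3 − 2 = 1 must be lifted.

1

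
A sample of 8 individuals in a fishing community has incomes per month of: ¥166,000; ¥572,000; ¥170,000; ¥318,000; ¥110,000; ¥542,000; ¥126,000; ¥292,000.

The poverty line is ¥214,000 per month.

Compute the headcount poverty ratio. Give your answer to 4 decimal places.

4 of the 8 individuals have income below ¥214,000.
H = 4/8 = 0.5000.

0.5000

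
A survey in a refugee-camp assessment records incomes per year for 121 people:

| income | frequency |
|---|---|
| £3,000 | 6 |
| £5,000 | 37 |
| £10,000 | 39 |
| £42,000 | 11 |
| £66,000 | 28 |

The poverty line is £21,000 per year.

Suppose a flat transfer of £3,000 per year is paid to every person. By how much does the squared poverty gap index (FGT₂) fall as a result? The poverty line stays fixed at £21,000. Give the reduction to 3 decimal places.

0.113

Before: below the line — 6×£3,000, 37×£5,000, 39×£10,000; squared poverty gap index (FGT₂) = 0.30237.
After the £3,000 transfer: below the line — 6×£6,000, 37×£8,000, 39×£13,000; squared poverty gap index (FGT₂) = 0.18926.
Reduction = 0.30237 − 0.18926 = 0.113.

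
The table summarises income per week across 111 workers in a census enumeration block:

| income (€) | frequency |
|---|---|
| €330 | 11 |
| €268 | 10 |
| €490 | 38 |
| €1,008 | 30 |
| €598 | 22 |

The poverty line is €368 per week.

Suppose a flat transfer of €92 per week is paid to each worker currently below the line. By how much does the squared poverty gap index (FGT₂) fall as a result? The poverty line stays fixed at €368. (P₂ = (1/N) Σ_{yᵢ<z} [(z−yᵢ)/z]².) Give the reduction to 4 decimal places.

Before: below the line — 10×€268, 11×€330; squared poverty gap index (FGT₂) = 0.007709.
After the €92 transfer: below the line — 10×€360; squared poverty gap index (FGT₂) = 0.000043.
Reduction = 0.007709 − 0.000043 = 0.0077.

0.0077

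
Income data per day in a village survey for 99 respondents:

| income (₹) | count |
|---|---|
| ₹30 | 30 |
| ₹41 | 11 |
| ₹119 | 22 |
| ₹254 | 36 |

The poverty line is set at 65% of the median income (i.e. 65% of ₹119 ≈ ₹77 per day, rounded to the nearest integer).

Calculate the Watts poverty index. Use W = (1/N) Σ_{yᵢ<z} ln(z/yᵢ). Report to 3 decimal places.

0.356

Incomes under z: 30×₹30, 11×₹41 (q = 41 of N = 99).
Log gaps: ln(77/30) = 0.9426 (×30); ln(77/41) = 0.6302 (×11).
W = 35.210808 / 99 = 0.356.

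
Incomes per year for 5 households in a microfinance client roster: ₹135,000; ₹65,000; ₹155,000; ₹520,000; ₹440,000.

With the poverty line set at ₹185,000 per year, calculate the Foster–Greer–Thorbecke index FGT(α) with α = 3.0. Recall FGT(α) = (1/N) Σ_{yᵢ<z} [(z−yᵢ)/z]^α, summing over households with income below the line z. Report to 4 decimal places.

Below the line: ₹65,000, ₹135,000, ₹155,000 (q = 3 of N = 5).
Shortfall ratios: (185000−65000)/185000 = 0.6486; (185000−135000)/185000 = 0.2703; (185000−155000)/185000 = 0.1622.
Raised to α = 3.0: 0.27292; 0.01974; 0.00426.
Sum = 0.296922; FGT(3.0) = 0.296922 / 5 = 0.0594.

0.0594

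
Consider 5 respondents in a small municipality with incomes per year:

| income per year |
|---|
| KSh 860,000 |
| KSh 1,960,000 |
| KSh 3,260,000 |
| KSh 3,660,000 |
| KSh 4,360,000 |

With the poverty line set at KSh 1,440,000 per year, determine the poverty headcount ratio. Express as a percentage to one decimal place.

1 of the 5 respondents have income below KSh 1,440,000.
H = 1/5 = 20.0%.

20.0%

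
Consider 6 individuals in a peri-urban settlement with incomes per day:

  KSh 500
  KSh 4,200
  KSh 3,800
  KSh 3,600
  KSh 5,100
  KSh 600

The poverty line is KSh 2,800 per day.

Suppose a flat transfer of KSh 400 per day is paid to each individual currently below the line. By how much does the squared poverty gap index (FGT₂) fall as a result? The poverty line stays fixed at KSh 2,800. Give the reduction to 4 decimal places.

Before: below the line — KSh 500, KSh 600; squared poverty gap index (FGT₂) = 0.215349.
After the KSh 400 transfer: below the line — KSh 900, KSh 1,000; squared poverty gap index (FGT₂) = 0.145621.
Reduction = 0.215349 − 0.145621 = 0.0697.

0.0697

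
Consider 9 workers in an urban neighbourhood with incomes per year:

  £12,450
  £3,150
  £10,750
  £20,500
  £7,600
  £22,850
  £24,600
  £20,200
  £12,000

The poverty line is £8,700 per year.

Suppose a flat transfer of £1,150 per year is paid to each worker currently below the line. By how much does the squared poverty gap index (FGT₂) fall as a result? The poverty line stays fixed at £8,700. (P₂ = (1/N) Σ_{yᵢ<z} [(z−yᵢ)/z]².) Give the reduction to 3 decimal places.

0.019

Before: below the line — £3,150, £7,600; squared poverty gap index (FGT₂) = 0.04699.
After the £1,150 transfer: below the line — £4,300; squared poverty gap index (FGT₂) = 0.02842.
Reduction = 0.04699 − 0.02842 = 0.019.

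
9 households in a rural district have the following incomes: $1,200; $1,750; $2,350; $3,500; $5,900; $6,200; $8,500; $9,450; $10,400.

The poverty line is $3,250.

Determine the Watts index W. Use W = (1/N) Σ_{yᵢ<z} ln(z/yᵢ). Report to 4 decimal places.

0.2155

Incomes under z: $1,200, $1,750, $2,350 (q = 3 of N = 9).
ln(z/y) terms: ln(3250/1200) = 0.9963; ln(3250/1750) = 0.6190; ln(3250/2350) = 0.3242.
W = 1.939612 / 9 = 0.2155.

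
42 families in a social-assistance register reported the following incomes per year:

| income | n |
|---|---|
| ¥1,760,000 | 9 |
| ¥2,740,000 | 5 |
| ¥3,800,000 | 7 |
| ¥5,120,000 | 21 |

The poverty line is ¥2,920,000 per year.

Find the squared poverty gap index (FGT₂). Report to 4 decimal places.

Incomes under z: 9×¥1,760,000, 5×¥2,740,000 (q = 14 of N = 42).
Normalized shortfalls: (2920000−1760000)/2920000 = 0.3973 (×9); (2920000−2740000)/2920000 = 0.0616 (×5).
Squared: 0.1578 (×9); 0.0038 (×5).
Sum = 1.439341; P₂ = 1.439341 / 42 = 0.0343.

0.0343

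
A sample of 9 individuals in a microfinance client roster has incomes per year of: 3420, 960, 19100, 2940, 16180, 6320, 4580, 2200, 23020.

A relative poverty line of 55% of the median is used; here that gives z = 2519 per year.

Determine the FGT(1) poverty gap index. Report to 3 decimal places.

Poor units: 960, 2200 (q = 2 of N = 9).
Shortfall ratios: (2519−960)/2519 = 0.6189; (2519−2200)/2519 = 0.1266.
Sum of shortfalls = 0.745534; P₁ averages over all N: 0.745534 / 9 = 0.083.

0.083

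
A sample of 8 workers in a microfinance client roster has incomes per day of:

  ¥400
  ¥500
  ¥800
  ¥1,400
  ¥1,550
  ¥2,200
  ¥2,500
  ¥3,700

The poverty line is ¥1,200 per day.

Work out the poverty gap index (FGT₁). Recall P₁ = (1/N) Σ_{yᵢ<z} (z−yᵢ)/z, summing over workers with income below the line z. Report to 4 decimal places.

0.1979

Below z: ¥400, ¥500, ¥800 (q = 3 of N = 8).
Gap ratios (z−y)/z: (1200−400)/1200 = 0.6667; (1200−500)/1200 = 0.5833; (1200−800)/1200 = 0.3333.
Σ = 1.583333. Dividing by the full population N = 8 gives P₁ = 0.1979.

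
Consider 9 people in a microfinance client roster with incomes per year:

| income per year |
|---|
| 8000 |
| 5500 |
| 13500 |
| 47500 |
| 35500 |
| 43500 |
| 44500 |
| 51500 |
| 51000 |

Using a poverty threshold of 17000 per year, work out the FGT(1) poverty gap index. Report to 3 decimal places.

0.157

Below z: 5500, 8000, 13500 (q = 3 of N = 9).
Normalized shortfalls: (17000−5500)/17000 = 0.6765; (17000−8000)/17000 = 0.5294; (17000−13500)/17000 = 0.2059.
Sum of shortfalls = 1.411765; P₁ averages over all N: 1.411765 / 9 = 0.157.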